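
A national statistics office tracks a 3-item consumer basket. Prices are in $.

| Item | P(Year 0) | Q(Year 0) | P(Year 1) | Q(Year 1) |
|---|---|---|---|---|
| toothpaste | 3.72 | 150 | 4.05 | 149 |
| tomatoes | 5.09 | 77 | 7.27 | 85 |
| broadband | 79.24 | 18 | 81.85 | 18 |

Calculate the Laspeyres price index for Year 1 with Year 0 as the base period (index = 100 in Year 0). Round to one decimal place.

111.1

Laspeyres price index uses base-period quantities as weights.
ΣP(Year 1)·Q(Year 0) = 4.05×150 + 7.27×77 + 81.85×18 = 607.5 + 559.79 + 1473.3 = 2640.59
ΣP(Year 0)·Q(Year 0) = 3.72×150 + 5.09×77 + 79.24×18 = 558 + 391.93 + 1426.32 = 2376.25
Index = 2640.59 / 2376.25 × 100 = 111.1243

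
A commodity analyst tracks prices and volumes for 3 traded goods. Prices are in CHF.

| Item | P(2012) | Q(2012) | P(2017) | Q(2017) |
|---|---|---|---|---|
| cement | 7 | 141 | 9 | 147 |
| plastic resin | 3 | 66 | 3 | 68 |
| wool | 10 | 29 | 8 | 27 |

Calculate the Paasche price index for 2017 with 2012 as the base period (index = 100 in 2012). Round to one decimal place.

116.0

Paasche price index uses current-period quantities as weights.
ΣP(2017)·Q(2017) = 9×147 + 3×68 + 8×27 = 1323 + 204 + 216 = 1743
ΣP(2012)·Q(2017) = 7×147 + 3×68 + 10×27 = 1029 + 204 + 270 = 1503
Index = 1743 / 1503 × 100 = 115.9681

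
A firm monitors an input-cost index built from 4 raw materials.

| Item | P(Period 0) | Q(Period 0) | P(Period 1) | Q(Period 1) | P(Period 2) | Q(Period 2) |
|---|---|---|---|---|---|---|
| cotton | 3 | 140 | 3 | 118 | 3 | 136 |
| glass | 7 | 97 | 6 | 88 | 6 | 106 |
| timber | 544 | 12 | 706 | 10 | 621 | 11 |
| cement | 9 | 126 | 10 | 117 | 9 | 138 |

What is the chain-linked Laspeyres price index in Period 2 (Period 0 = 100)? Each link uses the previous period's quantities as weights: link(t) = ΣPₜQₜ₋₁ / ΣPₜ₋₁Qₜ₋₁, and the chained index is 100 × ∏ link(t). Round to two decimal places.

Link Period 0→Period 1:
ΣP(Period 1)Q(Period 0) = 3×140 + 6×97 + 706×12 + 10×126 = 420 + 582 + 8472 + 1260 = 10734
ΣP(Period 0)Q(Period 0) = 3×140 + 7×97 + 544×12 + 9×126 = 420 + 679 + 6528 + 1134 = 8761
link = 10734/8761 = 1.225203
Link Period 1→Period 2:
ΣP(Period 2)Q(Period 1) = 3×118 + 6×88 + 621×10 + 9×117 = 354 + 528 + 6210 + 1053 = 8145
ΣP(Period 1)Q(Period 1) = 3×118 + 6×88 + 706×10 + 10×117 = 354 + 528 + 7060 + 1170 = 9112
link = 8145/9112 = 0.893876
Chained index = 100 × 1.225203 × 0.893876 = 109.5179

109.52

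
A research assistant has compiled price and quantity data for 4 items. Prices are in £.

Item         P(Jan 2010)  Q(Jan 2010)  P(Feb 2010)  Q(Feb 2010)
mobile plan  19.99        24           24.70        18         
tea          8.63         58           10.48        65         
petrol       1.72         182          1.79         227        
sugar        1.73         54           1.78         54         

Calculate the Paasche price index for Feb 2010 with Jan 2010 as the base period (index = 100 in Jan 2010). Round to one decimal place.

115.9

Paasche price index uses current-period quantities as weights.
ΣP(Feb 2010)·Q(Feb 2010) = 24.70×18 + 10.48×65 + 1.79×227 + 1.78×54 = 444.6 + 681.2 + 406.33 + 96.12 = 1628.25
ΣP(Jan 2010)·Q(Feb 2010) = 19.99×18 + 8.63×65 + 1.72×227 + 1.73×54 = 359.82 + 560.95 + 390.44 + 93.42 = 1404.63
Index = 1628.25 / 1404.63 × 100 = 115.9202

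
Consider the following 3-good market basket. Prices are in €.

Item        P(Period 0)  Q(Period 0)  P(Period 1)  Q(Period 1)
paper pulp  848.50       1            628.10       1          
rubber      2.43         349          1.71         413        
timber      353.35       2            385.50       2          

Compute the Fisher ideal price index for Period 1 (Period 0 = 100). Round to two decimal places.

Laspeyres component (base-period weights):
ΣP(Period 1)Q(Period 0) = 628.10×1 + 1.71×349 + 385.50×2 = 628.1 + 596.79 + 771 = 1995.89
ΣP(Period 0)Q(Period 0) = 848.50×1 + 2.43×349 + 353.35×2 = 848.5 + 848.07 + 706.7 = 2403.27
L = 1995.89 / 2403.27 × 100 = 83.0489
Paasche component (current-period weights):
ΣP(Period 1)Q(Period 1) = 628.10×1 + 1.71×413 + 385.50×2 = 628.1 + 706.23 + 771 = 2105.33
ΣP(Period 0)Q(Period 1) = 848.50×1 + 2.43×413 + 353.35×2 = 848.5 + 1003.59 + 706.7 = 2558.79
P = 2105.33 / 2558.79 × 100 = 82.2783
Fisher = √(L × P) = √(83.0489 × 82.2783) = 82.6627

82.66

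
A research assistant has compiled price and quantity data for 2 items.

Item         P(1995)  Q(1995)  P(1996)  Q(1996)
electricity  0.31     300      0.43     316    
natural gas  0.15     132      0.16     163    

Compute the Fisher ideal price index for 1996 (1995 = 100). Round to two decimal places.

Laspeyres component (base-period weights):
ΣP(1996)Q(1995) = 0.43×300 + 0.16×132 = 129 + 21.12 = 150.12
ΣP(1995)Q(1995) = 0.31×300 + 0.15×132 = 93 + 19.8 = 112.8
L = 150.12 / 112.8 × 100 = 133.0851
Paasche component (current-period weights):
ΣP(1996)Q(1996) = 0.43×316 + 0.16×163 = 135.88 + 26.08 = 161.96
ΣP(1995)Q(1996) = 0.31×316 + 0.15×163 = 97.96 + 24.45 = 122.41
P = 161.96 / 122.41 × 100 = 132.3095
Fisher = √(L × P) = √(133.0851 × 132.3095) = 132.6967

132.70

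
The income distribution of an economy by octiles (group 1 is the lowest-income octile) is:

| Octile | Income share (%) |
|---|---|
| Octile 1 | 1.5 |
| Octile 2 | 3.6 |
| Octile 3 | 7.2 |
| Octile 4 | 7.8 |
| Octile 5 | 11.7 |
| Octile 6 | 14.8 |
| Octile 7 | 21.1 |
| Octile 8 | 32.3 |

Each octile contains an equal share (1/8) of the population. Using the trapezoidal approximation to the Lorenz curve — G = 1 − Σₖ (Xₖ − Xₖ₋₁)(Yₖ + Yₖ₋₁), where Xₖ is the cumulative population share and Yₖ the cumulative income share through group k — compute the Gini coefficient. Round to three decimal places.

Cumulative income shares Yₖ: 0.0150, 0.0510, 0.1230, 0.2010, 0.3180, 0.4660, 0.6770, 1.0000
Σ (Xₖ−Xₖ₋₁)(Yₖ+Yₖ₋₁) = (1/8)(0.0150+0.0000) + (1/8)(0.0510+0.0150) + (1/8)(0.1230+0.0510) + (1/8)(0.2010+0.1230) + (1/8)(0.3180+0.2010) + (1/8)(0.4660+0.3180) + (1/8)(0.6770+0.4660) + (1/8)(1.0000+0.6770)
  = 0.0019 + 0.0083 + 0.0218 + 0.0405 + 0.0649 + 0.0980 + 0.1429 + 0.2096 = 0.5877
G = 1 − 0.5877 = 0.4123

0.412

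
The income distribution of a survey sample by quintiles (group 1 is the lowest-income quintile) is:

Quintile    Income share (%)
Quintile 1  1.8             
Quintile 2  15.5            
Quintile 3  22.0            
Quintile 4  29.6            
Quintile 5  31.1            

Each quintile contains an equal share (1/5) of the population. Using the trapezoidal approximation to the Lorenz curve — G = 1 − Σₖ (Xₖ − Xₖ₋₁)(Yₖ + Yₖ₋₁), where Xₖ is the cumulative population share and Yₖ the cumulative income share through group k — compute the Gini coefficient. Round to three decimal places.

0.291

Cumulative income shares Yₖ: 0.0180, 0.1730, 0.3930, 0.6890, 1.0000
Σ (Xₖ−Xₖ₋₁)(Yₖ+Yₖ₋₁) = (1/5)(0.0180+0.0000) + (1/5)(0.1730+0.0180) + (1/5)(0.3930+0.1730) + (1/5)(0.6890+0.3930) + (1/5)(1.0000+0.6890)
  = 0.0036 + 0.0382 + 0.1132 + 0.2164 + 0.3378 = 0.7092
G = 1 − 0.7092 = 0.2908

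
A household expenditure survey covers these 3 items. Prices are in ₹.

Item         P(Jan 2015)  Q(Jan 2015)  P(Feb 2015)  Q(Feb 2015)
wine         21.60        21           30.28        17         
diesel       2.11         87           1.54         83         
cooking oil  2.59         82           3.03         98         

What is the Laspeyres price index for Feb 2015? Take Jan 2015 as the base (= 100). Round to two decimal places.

119.87

Laspeyres price index uses base-period quantities as weights.
ΣP(Feb 2015)·Q(Jan 2015) = 30.28×21 + 1.54×87 + 3.03×82 = 635.88 + 133.98 + 248.46 = 1018.32
ΣP(Jan 2015)·Q(Jan 2015) = 21.60×21 + 2.11×87 + 2.59×82 = 453.6 + 183.57 + 212.38 = 849.55
Index = 1018.32 / 849.55 × 100 = 119.8658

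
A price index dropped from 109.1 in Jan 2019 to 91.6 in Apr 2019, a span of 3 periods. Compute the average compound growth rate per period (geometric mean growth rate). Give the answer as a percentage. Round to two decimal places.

-5.66%

Growth factor = (91.6/109.1)^(1/3) = (0.839597)^(1/3) = 0.943388
Growth rate = 0.943388 − 1 = -0.056612 = -5.6612%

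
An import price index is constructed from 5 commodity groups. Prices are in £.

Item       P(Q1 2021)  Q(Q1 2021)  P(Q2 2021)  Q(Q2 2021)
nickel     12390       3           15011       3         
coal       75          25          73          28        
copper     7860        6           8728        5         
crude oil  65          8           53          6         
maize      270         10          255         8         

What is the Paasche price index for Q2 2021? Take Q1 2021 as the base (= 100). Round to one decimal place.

Paasche price index uses current-period quantities as weights.
ΣP(Q2 2021)·Q(Q2 2021) = 15011×3 + 73×28 + 8728×5 + 53×6 + 255×8 = 45033 + 2044 + 43640 + 318 + 2040 = 93075
ΣP(Q1 2021)·Q(Q2 2021) = 12390×3 + 75×28 + 7860×5 + 65×6 + 270×8 = 37170 + 2100 + 39300 + 390 + 2160 = 81120
Index = 93075 / 81120 × 100 = 114.7374

114.7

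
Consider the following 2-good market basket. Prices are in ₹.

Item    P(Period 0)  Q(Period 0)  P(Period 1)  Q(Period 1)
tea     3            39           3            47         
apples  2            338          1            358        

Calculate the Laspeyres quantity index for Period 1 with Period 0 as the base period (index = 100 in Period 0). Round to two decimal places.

Laspeyres quantity index uses base-period prices as weights.
ΣP(Period 0)·Q(Period 1) = 3×47 + 2×358 = 141 + 716 = 857
ΣP(Period 0)·Q(Period 0) = 3×39 + 2×338 = 117 + 676 = 793
Index = 857 / 793 × 100 = 108.0706

108.07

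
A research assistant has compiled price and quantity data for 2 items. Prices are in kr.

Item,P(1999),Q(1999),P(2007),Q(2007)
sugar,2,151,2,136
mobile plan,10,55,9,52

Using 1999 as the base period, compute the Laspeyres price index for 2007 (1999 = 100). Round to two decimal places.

Laspeyres price index uses base-period quantities as weights.
ΣP(2007)·Q(1999) = 2×151 + 9×55 = 302 + 495 = 797
ΣP(1999)·Q(1999) = 2×151 + 10×55 = 302 + 550 = 852
Index = 797 / 852 × 100 = 93.5446

93.54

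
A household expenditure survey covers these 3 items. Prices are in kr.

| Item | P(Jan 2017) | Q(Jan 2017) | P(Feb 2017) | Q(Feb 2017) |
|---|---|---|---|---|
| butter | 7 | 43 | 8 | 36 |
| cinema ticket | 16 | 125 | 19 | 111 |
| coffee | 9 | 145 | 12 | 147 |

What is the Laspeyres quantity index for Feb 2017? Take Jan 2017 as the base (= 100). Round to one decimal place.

92.9

Laspeyres quantity index uses base-period prices as weights.
ΣP(Jan 2017)·Q(Feb 2017) = 7×36 + 16×111 + 9×147 = 252 + 1776 + 1323 = 3351
ΣP(Jan 2017)·Q(Jan 2017) = 7×43 + 16×125 + 9×145 = 301 + 2000 + 1305 = 3606
Index = 3351 / 3606 × 100 = 92.9285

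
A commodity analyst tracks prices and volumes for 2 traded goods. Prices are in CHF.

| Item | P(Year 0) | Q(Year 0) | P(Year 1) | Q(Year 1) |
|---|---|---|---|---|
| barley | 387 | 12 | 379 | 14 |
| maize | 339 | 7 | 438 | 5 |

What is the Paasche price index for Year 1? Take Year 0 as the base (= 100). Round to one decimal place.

Paasche price index uses current-period quantities as weights.
ΣP(Year 1)·Q(Year 1) = 379×14 + 438×5 = 5306 + 2190 = 7496
ΣP(Year 0)·Q(Year 1) = 387×14 + 339×5 = 5418 + 1695 = 7113
Index = 7496 / 7113 × 100 = 105.3845

105.4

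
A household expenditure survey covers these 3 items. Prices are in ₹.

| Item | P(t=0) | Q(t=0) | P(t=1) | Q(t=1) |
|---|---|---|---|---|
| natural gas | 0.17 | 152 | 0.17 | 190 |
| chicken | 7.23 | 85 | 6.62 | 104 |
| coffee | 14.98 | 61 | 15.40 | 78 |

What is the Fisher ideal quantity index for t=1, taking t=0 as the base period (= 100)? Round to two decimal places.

Laspeyres component (base-period weights):
ΣP(t=0)Q(t=1) = 0.17×190 + 7.23×104 + 14.98×78 = 32.3 + 751.92 + 1168.44 = 1952.66
ΣP(t=0)Q(t=0) = 0.17×152 + 7.23×85 + 14.98×61 = 25.84 + 614.55 + 913.78 = 1554.17
L = 1952.66 / 1554.17 × 100 = 125.6401
Paasche component (current-period weights):
ΣP(t=1)Q(t=1) = 0.17×190 + 6.62×104 + 15.40×78 = 32.3 + 688.48 + 1201.2 = 1921.98
ΣP(t=1)Q(t=0) = 0.17×152 + 6.62×85 + 15.40×61 = 25.84 + 562.7 + 939.4 = 1527.94
P = 1921.98 / 1527.94 × 100 = 125.7890
Fisher = √(L × P) = √(125.6401 × 125.7890) = 125.7145

125.71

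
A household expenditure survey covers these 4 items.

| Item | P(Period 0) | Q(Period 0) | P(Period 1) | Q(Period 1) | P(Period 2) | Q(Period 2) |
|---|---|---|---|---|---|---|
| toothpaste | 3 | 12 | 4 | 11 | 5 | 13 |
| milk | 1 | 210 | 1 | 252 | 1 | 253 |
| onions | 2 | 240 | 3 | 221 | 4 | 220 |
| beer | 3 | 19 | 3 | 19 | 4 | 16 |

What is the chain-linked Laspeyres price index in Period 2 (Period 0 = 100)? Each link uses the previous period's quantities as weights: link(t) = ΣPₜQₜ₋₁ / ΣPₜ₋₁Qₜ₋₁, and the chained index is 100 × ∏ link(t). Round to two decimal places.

164.84

Link Period 0→Period 1:
ΣP(Period 1)Q(Period 0) = 4×12 + 1×210 + 3×240 + 3×19 = 48 + 210 + 720 + 57 = 1035
ΣP(Period 0)Q(Period 0) = 3×12 + 1×210 + 2×240 + 3×19 = 36 + 210 + 480 + 57 = 783
link = 1035/783 = 1.321839
Link Period 1→Period 2:
ΣP(Period 2)Q(Period 1) = 5×11 + 1×252 + 4×221 + 4×19 = 55 + 252 + 884 + 76 = 1267
ΣP(Period 1)Q(Period 1) = 4×11 + 1×252 + 3×221 + 3×19 = 44 + 252 + 663 + 57 = 1016
link = 1267/1016 = 1.247047
Chained index = 100 × 1.321839 × 1.247047 = 164.8396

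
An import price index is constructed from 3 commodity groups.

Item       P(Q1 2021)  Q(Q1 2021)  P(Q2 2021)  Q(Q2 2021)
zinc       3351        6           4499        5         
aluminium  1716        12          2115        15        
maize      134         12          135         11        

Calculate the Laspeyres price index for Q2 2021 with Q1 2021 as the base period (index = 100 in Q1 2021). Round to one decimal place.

Laspeyres price index uses base-period quantities as weights.
ΣP(Q2 2021)·Q(Q1 2021) = 4499×6 + 2115×12 + 135×12 = 26994 + 25380 + 1620 = 53994
ΣP(Q1 2021)·Q(Q1 2021) = 3351×6 + 1716×12 + 134×12 = 20106 + 20592 + 1608 = 42306
Index = 53994 / 42306 × 100 = 127.6273

127.6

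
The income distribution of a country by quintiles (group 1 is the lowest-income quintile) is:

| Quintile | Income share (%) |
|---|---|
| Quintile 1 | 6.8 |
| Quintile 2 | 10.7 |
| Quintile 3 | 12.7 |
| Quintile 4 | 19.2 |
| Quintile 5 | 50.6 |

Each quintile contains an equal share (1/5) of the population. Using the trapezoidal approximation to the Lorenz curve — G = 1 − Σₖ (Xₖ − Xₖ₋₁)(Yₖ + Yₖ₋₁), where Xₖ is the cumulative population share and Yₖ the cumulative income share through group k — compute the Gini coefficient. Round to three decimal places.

Cumulative income shares Yₖ: 0.0680, 0.1750, 0.3020, 0.4940, 1.0000
Σ (Xₖ−Xₖ₋₁)(Yₖ+Yₖ₋₁) = (1/5)(0.0680+0.0000) + (1/5)(0.1750+0.0680) + (1/5)(0.3020+0.1750) + (1/5)(0.4940+0.3020) + (1/5)(1.0000+0.4940)
  = 0.0136 + 0.0486 + 0.0954 + 0.1592 + 0.2988 = 0.6156
G = 1 − 0.6156 = 0.3844

0.384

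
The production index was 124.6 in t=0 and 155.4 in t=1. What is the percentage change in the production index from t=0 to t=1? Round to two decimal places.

24.72%

Change = (155.4 − 124.6) / 124.6 × 100
       = 30.8 / 124.6 × 100 = 24.7191%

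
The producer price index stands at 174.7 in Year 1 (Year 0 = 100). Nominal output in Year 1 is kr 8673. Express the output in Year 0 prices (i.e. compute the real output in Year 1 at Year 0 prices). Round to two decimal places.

4964.51

Real = Nominal ÷ (Index/100) = 8673 ÷ (174.7/100)
     = 8673 ÷ 1.747 = 4964.5106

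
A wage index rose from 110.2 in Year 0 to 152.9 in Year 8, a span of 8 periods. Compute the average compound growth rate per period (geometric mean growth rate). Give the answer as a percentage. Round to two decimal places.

Growth factor = (152.9/110.2)^(1/8) = (1.387477)^(1/8) = 1.041785
Growth rate = 1.041785 − 1 = 0.041785 = 4.1785%

4.18%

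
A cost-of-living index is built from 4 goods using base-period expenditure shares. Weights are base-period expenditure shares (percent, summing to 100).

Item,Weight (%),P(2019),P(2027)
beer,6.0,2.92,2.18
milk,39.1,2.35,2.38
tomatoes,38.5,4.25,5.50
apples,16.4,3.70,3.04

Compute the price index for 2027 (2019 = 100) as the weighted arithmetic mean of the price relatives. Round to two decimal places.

beer: 6.0 × (2.18/2.92) = 6.0 × 0.746575 = 4.4795
milk: 39.1 × (2.38/2.35) = 39.1 × 1.012766 = 39.5991
tomatoes: 38.5 × (5.50/4.25) = 38.5 × 1.294118 = 49.8235
apples: 16.4 × (3.04/3.70) = 16.4 × 0.821622 = 13.4746
Index = Σ wᵢ·(p₁ᵢ/p₀ᵢ) = 4.4795 + 39.5991 + 49.8235 + 13.4746 = 107.3767

107.38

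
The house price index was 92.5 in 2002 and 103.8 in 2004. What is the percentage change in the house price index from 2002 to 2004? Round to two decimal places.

Change = (103.8 − 92.5) / 92.5 × 100
       = 11.3 / 92.5 × 100 = 12.2162%

12.22%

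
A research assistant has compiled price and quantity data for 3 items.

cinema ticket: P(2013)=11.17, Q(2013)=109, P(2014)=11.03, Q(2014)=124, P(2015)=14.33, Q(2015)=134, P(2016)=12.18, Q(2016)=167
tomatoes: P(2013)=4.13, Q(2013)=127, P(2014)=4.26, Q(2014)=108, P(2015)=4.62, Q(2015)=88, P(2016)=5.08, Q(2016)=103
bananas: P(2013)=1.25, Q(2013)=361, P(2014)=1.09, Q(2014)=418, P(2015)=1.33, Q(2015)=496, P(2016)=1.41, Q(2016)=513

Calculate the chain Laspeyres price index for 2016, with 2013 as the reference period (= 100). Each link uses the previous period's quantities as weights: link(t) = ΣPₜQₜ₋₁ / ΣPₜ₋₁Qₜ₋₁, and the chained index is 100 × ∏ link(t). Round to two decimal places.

Link 2013→2014:
ΣP(2014)Q(2013) = 11.03×109 + 4.26×127 + 1.09×361 = 1202.27 + 541.02 + 393.49 = 2136.78
ΣP(2013)Q(2013) = 11.17×109 + 4.13×127 + 1.25×361 = 1217.53 + 524.51 + 451.25 = 2193.29
link = 2136.78/2193.29 = 0.974235
Link 2014→2015:
ΣP(2015)Q(2014) = 14.33×124 + 4.62×108 + 1.33×418 = 1776.92 + 498.96 + 555.94 = 2831.82
ΣP(2014)Q(2014) = 11.03×124 + 4.26×108 + 1.09×418 = 1367.72 + 460.08 + 455.62 = 2283.42
link = 2831.82/2283.42 = 1.240166
Link 2015→2016:
ΣP(2016)Q(2015) = 12.18×134 + 5.08×88 + 1.41×496 = 1632.12 + 447.04 + 699.36 = 2778.52
ΣP(2015)Q(2015) = 14.33×134 + 4.62×88 + 1.33×496 = 1920.22 + 406.56 + 659.68 = 2986.46
link = 2778.52/2986.46 = 0.930372
Chained index = 100 × 0.974235 × 1.240166 × 0.930372 = 112.4088

112.41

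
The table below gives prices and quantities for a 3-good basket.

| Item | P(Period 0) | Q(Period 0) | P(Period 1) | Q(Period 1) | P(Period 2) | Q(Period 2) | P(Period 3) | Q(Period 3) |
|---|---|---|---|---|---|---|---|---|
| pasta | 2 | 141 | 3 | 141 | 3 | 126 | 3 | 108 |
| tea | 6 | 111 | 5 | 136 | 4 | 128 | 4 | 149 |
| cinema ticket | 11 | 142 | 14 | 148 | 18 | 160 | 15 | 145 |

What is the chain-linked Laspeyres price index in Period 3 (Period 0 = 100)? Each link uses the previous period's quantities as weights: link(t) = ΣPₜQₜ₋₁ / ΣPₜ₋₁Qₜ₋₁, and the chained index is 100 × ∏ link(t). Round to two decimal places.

117.93

Link Period 0→Period 1:
ΣP(Period 1)Q(Period 0) = 3×141 + 5×111 + 14×142 = 423 + 555 + 1988 = 2966
ΣP(Period 0)Q(Period 0) = 2×141 + 6×111 + 11×142 = 282 + 666 + 1562 = 2510
link = 2966/2510 = 1.181673
Link Period 1→Period 2:
ΣP(Period 2)Q(Period 1) = 3×141 + 4×136 + 18×148 = 423 + 544 + 2664 = 3631
ΣP(Period 1)Q(Period 1) = 3×141 + 5×136 + 14×148 = 423 + 680 + 2072 = 3175
link = 3631/3175 = 1.143622
Link Period 2→Period 3:
ΣP(Period 3)Q(Period 2) = 3×126 + 4×128 + 15×160 = 378 + 512 + 2400 = 3290
ΣP(Period 2)Q(Period 2) = 3×126 + 4×128 + 18×160 = 378 + 512 + 2880 = 3770
link = 3290/3770 = 0.872679
Chained index = 100 × 1.181673 × 1.143622 × 0.872679 = 117.9328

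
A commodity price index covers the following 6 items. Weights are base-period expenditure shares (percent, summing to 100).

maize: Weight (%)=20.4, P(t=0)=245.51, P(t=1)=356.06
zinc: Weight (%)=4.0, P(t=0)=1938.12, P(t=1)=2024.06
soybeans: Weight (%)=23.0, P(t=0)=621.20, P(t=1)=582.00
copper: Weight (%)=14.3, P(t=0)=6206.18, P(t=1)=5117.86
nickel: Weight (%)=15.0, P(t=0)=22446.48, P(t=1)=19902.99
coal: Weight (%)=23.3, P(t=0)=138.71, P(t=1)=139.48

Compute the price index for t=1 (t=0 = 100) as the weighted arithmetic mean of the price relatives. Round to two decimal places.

103.83

maize: 20.4 × (356.06/245.51) = 20.4 × 1.450287 = 29.5859
zinc: 4.0 × (2024.06/1938.12) = 4.0 × 1.044342 = 4.1774
soybeans: 23.0 × (582.00/621.20) = 23.0 × 0.936896 = 21.5486
copper: 14.3 × (5117.86/6206.18) = 14.3 × 0.824639 = 11.7923
nickel: 15.0 × (19902.99/22446.48) = 15.0 × 0.886686 = 13.3003
coal: 23.3 × (139.48/138.71) = 23.3 × 1.005551 = 23.4293
Index = Σ wᵢ·(p₁ᵢ/p₀ᵢ) = 29.5859 + 4.1774 + 21.5486 + 11.7923 + 13.3003 + 23.4293 = 103.8338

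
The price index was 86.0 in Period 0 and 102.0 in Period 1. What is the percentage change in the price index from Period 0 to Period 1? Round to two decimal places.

18.60%

Change = (102.0 − 86.0) / 86.0 × 100
       = 16.0 / 86.0 × 100 = 18.6047%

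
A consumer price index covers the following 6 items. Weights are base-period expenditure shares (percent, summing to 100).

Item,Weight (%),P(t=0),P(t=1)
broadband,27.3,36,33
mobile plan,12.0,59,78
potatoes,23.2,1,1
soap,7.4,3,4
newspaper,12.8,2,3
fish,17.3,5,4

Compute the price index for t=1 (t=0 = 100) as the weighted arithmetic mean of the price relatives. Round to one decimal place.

107.0

broadband: 27.3 × (33/36) = 27.3 × 0.916667 = 25.0250
mobile plan: 12.0 × (78/59) = 12.0 × 1.322034 = 15.8644
potatoes: 23.2 × (1/1) = 23.2 × 1.000000 = 23.2000
soap: 7.4 × (4/3) = 7.4 × 1.333333 = 9.8667
newspaper: 12.8 × (3/2) = 12.8 × 1.500000 = 19.2000
fish: 17.3 × (4/5) = 17.3 × 0.800000 = 13.8400
Index = Σ wᵢ·(p₁ᵢ/p₀ᵢ) = 25.0250 + 15.8644 + 23.2000 + 9.8667 + 19.2000 + 13.8400 = 106.9961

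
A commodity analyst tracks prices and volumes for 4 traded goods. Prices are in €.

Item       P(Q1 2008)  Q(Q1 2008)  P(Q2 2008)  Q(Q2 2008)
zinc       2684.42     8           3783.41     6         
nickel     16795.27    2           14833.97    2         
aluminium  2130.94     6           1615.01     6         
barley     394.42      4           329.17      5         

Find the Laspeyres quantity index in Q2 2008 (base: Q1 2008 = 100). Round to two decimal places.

92.84

Laspeyres quantity index uses base-period prices as weights.
ΣP(Q1 2008)·Q(Q2 2008) = 2684.42×6 + 16795.27×2 + 2130.94×6 + 394.42×5 = 16106.52 + 33590.54 + 12785.64 + 1972.1 = 64454.8
ΣP(Q1 2008)·Q(Q1 2008) = 2684.42×8 + 16795.27×2 + 2130.94×6 + 394.42×4 = 21475.36 + 33590.54 + 12785.64 + 1577.68 = 69429.22
Index = 64454.8 / 69429.22 × 100 = 92.8353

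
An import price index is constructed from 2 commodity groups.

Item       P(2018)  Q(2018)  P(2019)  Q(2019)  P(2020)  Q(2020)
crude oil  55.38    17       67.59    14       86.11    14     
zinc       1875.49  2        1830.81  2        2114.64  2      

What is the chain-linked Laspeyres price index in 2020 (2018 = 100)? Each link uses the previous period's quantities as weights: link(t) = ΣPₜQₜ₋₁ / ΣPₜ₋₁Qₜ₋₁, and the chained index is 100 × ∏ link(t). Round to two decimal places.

Link 2018→2019:
ΣP(2019)Q(2018) = 67.59×17 + 1830.81×2 = 1149.03 + 3661.62 = 4810.65
ΣP(2018)Q(2018) = 55.38×17 + 1875.49×2 = 941.46 + 3750.98 = 4692.44
link = 4810.65/4692.44 = 1.025192
Link 2019→2020:
ΣP(2020)Q(2019) = 86.11×14 + 2114.64×2 = 1205.54 + 4229.28 = 5434.82
ΣP(2019)Q(2019) = 67.59×14 + 1830.81×2 = 946.26 + 3661.62 = 4607.88
link = 5434.82/4607.88 = 1.179462
Chained index = 100 × 1.025192 × 1.179462 = 120.9175

120.92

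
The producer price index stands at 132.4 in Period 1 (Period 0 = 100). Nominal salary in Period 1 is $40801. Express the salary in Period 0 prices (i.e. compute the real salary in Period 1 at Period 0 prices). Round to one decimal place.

Real = Nominal ÷ (Index/100) = 40801 ÷ (132.4/100)
     = 40801 ÷ 1.324 = 30816.4653

30816.5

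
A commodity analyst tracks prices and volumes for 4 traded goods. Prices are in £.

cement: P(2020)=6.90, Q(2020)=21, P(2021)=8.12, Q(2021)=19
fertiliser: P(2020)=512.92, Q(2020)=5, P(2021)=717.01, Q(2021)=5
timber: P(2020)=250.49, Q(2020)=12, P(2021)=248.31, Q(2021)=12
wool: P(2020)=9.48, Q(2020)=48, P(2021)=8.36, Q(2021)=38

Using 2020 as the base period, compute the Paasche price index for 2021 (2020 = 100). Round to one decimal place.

Paasche price index uses current-period quantities as weights.
ΣP(2021)·Q(2021) = 8.12×19 + 717.01×5 + 248.31×12 + 8.36×38 = 154.28 + 3585.05 + 2979.72 + 317.68 = 7036.73
ΣP(2020)·Q(2021) = 6.90×19 + 512.92×5 + 250.49×12 + 9.48×38 = 131.1 + 2564.6 + 3005.88 + 360.24 = 6061.82
Index = 7036.73 / 6061.82 × 100 = 116.0828

116.1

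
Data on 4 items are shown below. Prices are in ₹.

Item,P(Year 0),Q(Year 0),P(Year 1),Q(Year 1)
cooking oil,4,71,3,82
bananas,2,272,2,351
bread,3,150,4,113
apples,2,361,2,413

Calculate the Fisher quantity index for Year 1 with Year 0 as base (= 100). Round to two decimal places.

Laspeyres component (base-period weights):
ΣP(Year 0)Q(Year 1) = 4×82 + 2×351 + 3×113 + 2×413 = 328 + 702 + 339 + 826 = 2195
ΣP(Year 0)Q(Year 0) = 4×71 + 2×272 + 3×150 + 2×361 = 284 + 544 + 450 + 722 = 2000
L = 2195 / 2000 × 100 = 109.7500
Paasche component (current-period weights):
ΣP(Year 1)Q(Year 1) = 3×82 + 2×351 + 4×113 + 2×413 = 246 + 702 + 452 + 826 = 2226
ΣP(Year 1)Q(Year 0) = 3×71 + 2×272 + 4×150 + 2×361 = 213 + 544 + 600 + 722 = 2079
P = 2226 / 2079 × 100 = 107.0707
Fisher = √(L × P) = √(109.7500 × 107.0707) = 108.4021

108.40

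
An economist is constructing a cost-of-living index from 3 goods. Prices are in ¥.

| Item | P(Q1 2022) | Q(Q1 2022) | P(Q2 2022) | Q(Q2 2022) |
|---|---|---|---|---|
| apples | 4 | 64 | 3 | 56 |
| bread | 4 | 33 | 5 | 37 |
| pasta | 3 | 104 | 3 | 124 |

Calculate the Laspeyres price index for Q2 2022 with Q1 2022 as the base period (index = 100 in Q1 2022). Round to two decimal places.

Laspeyres price index uses base-period quantities as weights.
ΣP(Q2 2022)·Q(Q1 2022) = 3×64 + 5×33 + 3×104 = 192 + 165 + 312 = 669
ΣP(Q1 2022)·Q(Q1 2022) = 4×64 + 4×33 + 3×104 = 256 + 132 + 312 = 700
Index = 669 / 700 × 100 = 95.5714

95.57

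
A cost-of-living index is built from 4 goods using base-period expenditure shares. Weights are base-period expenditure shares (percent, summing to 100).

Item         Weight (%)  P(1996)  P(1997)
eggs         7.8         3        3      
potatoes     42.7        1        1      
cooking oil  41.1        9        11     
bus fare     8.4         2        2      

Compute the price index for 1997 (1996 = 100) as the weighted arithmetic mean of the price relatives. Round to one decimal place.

eggs: 7.8 × (3/3) = 7.8 × 1.000000 = 7.8000
potatoes: 42.7 × (1/1) = 42.7 × 1.000000 = 42.7000
cooking oil: 41.1 × (11/9) = 41.1 × 1.222222 = 50.2333
bus fare: 8.4 × (2/2) = 8.4 × 1.000000 = 8.4000
Index = Σ wᵢ·(p₁ᵢ/p₀ᵢ) = 7.8000 + 42.7000 + 50.2333 + 8.4000 = 109.1333

109.1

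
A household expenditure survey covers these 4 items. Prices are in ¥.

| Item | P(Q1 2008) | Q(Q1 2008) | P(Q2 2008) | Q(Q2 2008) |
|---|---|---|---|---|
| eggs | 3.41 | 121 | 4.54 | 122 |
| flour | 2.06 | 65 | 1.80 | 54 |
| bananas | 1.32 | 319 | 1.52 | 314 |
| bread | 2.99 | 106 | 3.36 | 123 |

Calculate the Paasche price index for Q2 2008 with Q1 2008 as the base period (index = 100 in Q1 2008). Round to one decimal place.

117.7

Paasche price index uses current-period quantities as weights.
ΣP(Q2 2008)·Q(Q2 2008) = 4.54×122 + 1.80×54 + 1.52×314 + 3.36×123 = 553.88 + 97.2 + 477.28 + 413.28 = 1541.64
ΣP(Q1 2008)·Q(Q2 2008) = 3.41×122 + 2.06×54 + 1.32×314 + 2.99×123 = 416.02 + 111.24 + 414.48 + 367.77 = 1309.51
Index = 1541.64 / 1309.51 × 100 = 117.7265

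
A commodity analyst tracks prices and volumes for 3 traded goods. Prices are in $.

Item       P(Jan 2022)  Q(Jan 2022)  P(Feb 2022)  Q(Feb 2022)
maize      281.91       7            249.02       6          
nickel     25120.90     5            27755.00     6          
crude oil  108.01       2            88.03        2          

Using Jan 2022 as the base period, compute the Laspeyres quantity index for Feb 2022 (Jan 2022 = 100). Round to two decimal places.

Laspeyres quantity index uses base-period prices as weights.
ΣP(Jan 2022)·Q(Feb 2022) = 281.91×6 + 25120.90×6 + 108.01×2 = 1691.46 + 150725.4 + 216.02 = 152632.88
ΣP(Jan 2022)·Q(Jan 2022) = 281.91×7 + 25120.90×5 + 108.01×2 = 1973.37 + 125604.5 + 216.02 = 127793.89
Index = 152632.88 / 127793.89 × 100 = 119.4368

119.44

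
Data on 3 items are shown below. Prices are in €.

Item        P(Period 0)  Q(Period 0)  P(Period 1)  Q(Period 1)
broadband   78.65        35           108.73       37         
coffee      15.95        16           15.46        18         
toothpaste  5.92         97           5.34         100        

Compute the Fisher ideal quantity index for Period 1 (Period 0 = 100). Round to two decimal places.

Laspeyres component (base-period weights):
ΣP(Period 0)Q(Period 1) = 78.65×37 + 15.95×18 + 5.92×100 = 2910.05 + 287.1 + 592 = 3789.15
ΣP(Period 0)Q(Period 0) = 78.65×35 + 15.95×16 + 5.92×97 = 2752.75 + 255.2 + 574.24 = 3582.19
L = 3789.15 / 3582.19 × 100 = 105.7775
Paasche component (current-period weights):
ΣP(Period 1)Q(Period 1) = 108.73×37 + 15.46×18 + 5.34×100 = 4023.01 + 278.28 + 534 = 4835.29
ΣP(Period 1)Q(Period 0) = 108.73×35 + 15.46×16 + 5.34×97 = 3805.55 + 247.36 + 517.98 = 4570.89
P = 4835.29 / 4570.89 × 100 = 105.7844
Fisher = √(L × P) = √(105.7775 × 105.7844) = 105.7810

105.78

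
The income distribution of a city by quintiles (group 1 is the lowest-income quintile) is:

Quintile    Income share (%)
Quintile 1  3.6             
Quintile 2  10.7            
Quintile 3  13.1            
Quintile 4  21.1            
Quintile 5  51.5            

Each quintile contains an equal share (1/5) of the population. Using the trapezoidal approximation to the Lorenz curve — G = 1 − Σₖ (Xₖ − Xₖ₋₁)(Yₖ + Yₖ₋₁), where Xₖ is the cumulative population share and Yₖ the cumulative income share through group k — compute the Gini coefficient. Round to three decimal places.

0.425

Cumulative income shares Yₖ: 0.0360, 0.1430, 0.2740, 0.4850, 1.0000
Σ (Xₖ−Xₖ₋₁)(Yₖ+Yₖ₋₁) = (1/5)(0.0360+0.0000) + (1/5)(0.1430+0.0360) + (1/5)(0.2740+0.1430) + (1/5)(0.4850+0.2740) + (1/5)(1.0000+0.4850)
  = 0.0072 + 0.0358 + 0.0834 + 0.1518 + 0.2970 = 0.5752
G = 1 − 0.5752 = 0.4248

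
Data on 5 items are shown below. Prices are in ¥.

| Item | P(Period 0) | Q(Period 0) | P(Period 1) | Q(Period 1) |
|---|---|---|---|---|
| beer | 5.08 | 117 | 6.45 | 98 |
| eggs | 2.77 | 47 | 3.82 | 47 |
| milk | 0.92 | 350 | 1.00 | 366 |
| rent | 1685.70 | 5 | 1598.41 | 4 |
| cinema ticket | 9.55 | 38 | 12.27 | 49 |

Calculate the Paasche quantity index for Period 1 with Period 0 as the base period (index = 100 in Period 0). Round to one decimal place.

Paasche quantity index uses current-period prices as weights.
ΣP(Period 1)·Q(Period 1) = 6.45×98 + 3.82×47 + 1.00×366 + 1598.41×4 + 12.27×49 = 632.1 + 179.54 + 366 + 6393.64 + 601.23 = 8172.51
ΣP(Period 1)·Q(Period 0) = 6.45×117 + 3.82×47 + 1.00×350 + 1598.41×5 + 12.27×38 = 754.65 + 179.54 + 350 + 7992.05 + 466.26 = 9742.5
Index = 8172.51 / 9742.5 × 100 = 83.8851

83.9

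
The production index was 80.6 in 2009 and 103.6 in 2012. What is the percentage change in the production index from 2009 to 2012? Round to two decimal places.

Change = (103.6 − 80.6) / 80.6 × 100
       = 23.0 / 80.6 × 100 = 28.5360%

28.54%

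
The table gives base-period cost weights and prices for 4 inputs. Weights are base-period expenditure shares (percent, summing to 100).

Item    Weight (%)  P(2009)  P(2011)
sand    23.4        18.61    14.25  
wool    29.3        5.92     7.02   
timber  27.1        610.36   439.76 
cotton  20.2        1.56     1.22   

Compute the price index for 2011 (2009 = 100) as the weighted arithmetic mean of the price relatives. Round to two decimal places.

sand: 23.4 × (14.25/18.61) = 23.4 × 0.765717 = 17.9178
wool: 29.3 × (7.02/5.92) = 29.3 × 1.185811 = 34.7443
timber: 27.1 × (439.76/610.36) = 27.1 × 0.720493 = 19.5254
cotton: 20.2 × (1.22/1.56) = 20.2 × 0.782051 = 15.7974
Index = Σ wᵢ·(p₁ᵢ/p₀ᵢ) = 17.9178 + 34.7443 + 19.5254 + 15.7974 = 87.9848

87.98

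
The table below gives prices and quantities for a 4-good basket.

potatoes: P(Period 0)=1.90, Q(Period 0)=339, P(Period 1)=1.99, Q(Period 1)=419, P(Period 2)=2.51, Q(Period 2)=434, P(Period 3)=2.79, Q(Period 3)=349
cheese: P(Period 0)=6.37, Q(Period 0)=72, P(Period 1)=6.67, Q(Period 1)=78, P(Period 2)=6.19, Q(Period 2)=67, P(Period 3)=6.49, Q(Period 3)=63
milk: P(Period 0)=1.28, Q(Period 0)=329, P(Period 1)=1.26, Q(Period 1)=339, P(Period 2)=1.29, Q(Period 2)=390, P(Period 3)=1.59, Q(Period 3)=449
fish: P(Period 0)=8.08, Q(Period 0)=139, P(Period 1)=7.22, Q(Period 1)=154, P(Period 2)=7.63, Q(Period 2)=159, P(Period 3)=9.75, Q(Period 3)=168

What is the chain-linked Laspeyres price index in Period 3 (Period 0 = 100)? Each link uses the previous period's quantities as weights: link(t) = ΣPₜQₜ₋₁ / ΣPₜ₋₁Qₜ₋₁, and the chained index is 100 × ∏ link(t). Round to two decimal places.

Link Period 0→Period 1:
ΣP(Period 1)Q(Period 0) = 1.99×339 + 6.67×72 + 1.26×329 + 7.22×139 = 674.61 + 480.24 + 414.54 + 1003.58 = 2572.97
ΣP(Period 0)Q(Period 0) = 1.90×339 + 6.37×72 + 1.28×329 + 8.08×139 = 644.1 + 458.64 + 421.12 + 1123.12 = 2646.98
link = 2572.97/2646.98 = 0.972040
Link Period 1→Period 2:
ΣP(Period 2)Q(Period 1) = 2.51×419 + 6.19×78 + 1.29×339 + 7.63×154 = 1051.69 + 482.82 + 437.31 + 1175.02 = 3146.84
ΣP(Period 1)Q(Period 1) = 1.99×419 + 6.67×78 + 1.26×339 + 7.22×154 = 833.81 + 520.26 + 427.14 + 1111.88 = 2893.09
link = 3146.84/2893.09 = 1.087709
Link Period 2→Period 3:
ΣP(Period 3)Q(Period 2) = 2.79×434 + 6.49×67 + 1.59×390 + 9.75×159 = 1210.86 + 434.83 + 620.1 + 1550.25 = 3816.04
ΣP(Period 2)Q(Period 2) = 2.51×434 + 6.19×67 + 1.29×390 + 7.63×159 = 1089.34 + 414.73 + 503.1 + 1213.17 = 3220.34
link = 3816.04/3220.34 = 1.184980
Chained index = 100 × 0.972040 × 1.087709 × 1.184980 = 125.2876

125.29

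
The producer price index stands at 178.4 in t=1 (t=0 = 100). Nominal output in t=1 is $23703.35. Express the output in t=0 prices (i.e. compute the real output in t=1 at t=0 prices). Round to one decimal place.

Real = Nominal ÷ (Index/100) = 23703.35 ÷ (178.4/100)
     = 23703.35 ÷ 1.784 = 13286.6312

13286.6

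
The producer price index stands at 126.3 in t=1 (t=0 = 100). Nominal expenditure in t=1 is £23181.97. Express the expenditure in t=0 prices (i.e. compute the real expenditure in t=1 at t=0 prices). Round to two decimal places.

Real = Nominal ÷ (Index/100) = 23181.97 ÷ (126.3/100)
     = 23181.97 ÷ 1.263 = 18354.6873

18354.69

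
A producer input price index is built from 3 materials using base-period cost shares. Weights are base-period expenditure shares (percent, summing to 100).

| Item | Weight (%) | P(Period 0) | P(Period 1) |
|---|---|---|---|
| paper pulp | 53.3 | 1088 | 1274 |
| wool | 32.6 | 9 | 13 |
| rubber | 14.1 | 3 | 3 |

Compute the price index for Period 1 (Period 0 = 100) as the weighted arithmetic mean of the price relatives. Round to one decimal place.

123.6

paper pulp: 53.3 × (1274/1088) = 53.3 × 1.170956 = 62.4119
wool: 32.6 × (13/9) = 32.6 × 1.444444 = 47.0889
rubber: 14.1 × (3/3) = 14.1 × 1.000000 = 14.1000
Index = Σ wᵢ·(p₁ᵢ/p₀ᵢ) = 62.4119 + 47.0889 + 14.1000 = 123.6008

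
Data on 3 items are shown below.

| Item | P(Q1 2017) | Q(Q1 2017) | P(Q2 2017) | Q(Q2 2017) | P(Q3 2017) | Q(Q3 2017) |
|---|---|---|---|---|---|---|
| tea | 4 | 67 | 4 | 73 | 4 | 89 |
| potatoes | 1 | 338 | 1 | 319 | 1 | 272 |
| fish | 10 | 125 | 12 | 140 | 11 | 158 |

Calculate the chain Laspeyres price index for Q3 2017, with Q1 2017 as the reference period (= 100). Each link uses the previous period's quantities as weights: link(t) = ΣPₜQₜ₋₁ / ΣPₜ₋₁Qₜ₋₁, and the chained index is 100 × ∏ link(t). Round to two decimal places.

106.54

Link Q1 2017→Q2 2017:
ΣP(Q2 2017)Q(Q1 2017) = 4×67 + 1×338 + 12×125 = 268 + 338 + 1500 = 2106
ΣP(Q1 2017)Q(Q1 2017) = 4×67 + 1×338 + 10×125 = 268 + 338 + 1250 = 1856
link = 2106/1856 = 1.134698
Link Q2 2017→Q3 2017:
ΣP(Q3 2017)Q(Q2 2017) = 4×73 + 1×319 + 11×140 = 292 + 319 + 1540 = 2151
ΣP(Q2 2017)Q(Q2 2017) = 4×73 + 1×319 + 12×140 = 292 + 319 + 1680 = 2291
link = 2151/2291 = 0.938891
Chained index = 100 × 1.134698 × 0.938891 = 106.5358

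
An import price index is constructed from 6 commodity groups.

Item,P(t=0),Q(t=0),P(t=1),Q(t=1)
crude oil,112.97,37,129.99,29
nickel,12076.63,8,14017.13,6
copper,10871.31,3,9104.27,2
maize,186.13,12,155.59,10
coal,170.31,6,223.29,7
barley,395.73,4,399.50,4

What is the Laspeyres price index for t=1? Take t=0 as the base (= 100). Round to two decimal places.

Laspeyres price index uses base-period quantities as weights.
ΣP(t=1)·Q(t=0) = 129.99×37 + 14017.13×8 + 9104.27×3 + 155.59×12 + 223.29×6 + 399.50×4 = 4809.63 + 112137.04 + 27312.81 + 1867.08 + 1339.74 + 1598 = 149064.3
ΣP(t=0)·Q(t=0) = 112.97×37 + 12076.63×8 + 10871.31×3 + 186.13×12 + 170.31×6 + 395.73×4 = 4179.89 + 96613.04 + 32613.93 + 2233.56 + 1021.86 + 1582.92 = 138245.2
Index = 149064.3 / 138245.2 × 100 = 107.8260

107.83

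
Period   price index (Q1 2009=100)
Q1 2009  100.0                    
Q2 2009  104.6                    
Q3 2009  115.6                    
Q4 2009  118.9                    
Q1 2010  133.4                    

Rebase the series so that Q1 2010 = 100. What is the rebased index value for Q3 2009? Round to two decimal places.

Rebased(Q3 2009) = 115.6 / 133.4 × 100 = 86.6567

86.66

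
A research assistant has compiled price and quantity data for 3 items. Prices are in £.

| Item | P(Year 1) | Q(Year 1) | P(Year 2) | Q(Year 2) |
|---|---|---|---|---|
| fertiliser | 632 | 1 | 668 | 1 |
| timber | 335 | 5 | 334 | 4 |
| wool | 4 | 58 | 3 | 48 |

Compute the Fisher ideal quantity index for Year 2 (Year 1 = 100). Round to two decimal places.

85.37

Laspeyres component (base-period weights):
ΣP(Year 1)Q(Year 2) = 632×1 + 335×4 + 4×48 = 632 + 1340 + 192 = 2164
ΣP(Year 1)Q(Year 1) = 632×1 + 335×5 + 4×58 = 632 + 1675 + 232 = 2539
L = 2164 / 2539 × 100 = 85.2304
Paasche component (current-period weights):
ΣP(Year 2)Q(Year 2) = 668×1 + 334×4 + 3×48 = 668 + 1336 + 144 = 2148
ΣP(Year 2)Q(Year 1) = 668×1 + 334×5 + 3×58 = 668 + 1670 + 174 = 2512
P = 2148 / 2512 × 100 = 85.5096
Fisher = √(L × P) = √(85.2304 × 85.5096) = 85.3699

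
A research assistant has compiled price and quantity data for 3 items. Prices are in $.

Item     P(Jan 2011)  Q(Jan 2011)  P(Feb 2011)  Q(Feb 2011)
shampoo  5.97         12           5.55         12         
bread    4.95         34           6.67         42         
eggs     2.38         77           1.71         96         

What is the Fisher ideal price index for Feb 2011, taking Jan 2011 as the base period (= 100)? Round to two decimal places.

100.50

Laspeyres component (base-period weights):
ΣP(Feb 2011)Q(Jan 2011) = 5.55×12 + 6.67×34 + 1.71×77 = 66.6 + 226.78 + 131.67 = 425.05
ΣP(Jan 2011)Q(Jan 2011) = 5.97×12 + 4.95×34 + 2.38×77 = 71.64 + 168.3 + 183.26 = 423.2
L = 425.05 / 423.2 × 100 = 100.4371
Paasche component (current-period weights):
ΣP(Feb 2011)Q(Feb 2011) = 5.55×12 + 6.67×42 + 1.71×96 = 66.6 + 280.14 + 164.16 = 510.9
ΣP(Jan 2011)Q(Feb 2011) = 5.97×12 + 4.95×42 + 2.38×96 = 71.64 + 207.9 + 228.48 = 508.02
P = 510.9 / 508.02 × 100 = 100.5669
Fisher = √(L × P) = √(100.4371 × 100.5669) = 100.5020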